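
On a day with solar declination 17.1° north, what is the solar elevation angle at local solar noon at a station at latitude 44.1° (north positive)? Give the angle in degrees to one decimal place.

At local solar noon the hour angle is zero, so the elevation is 90° − |φ − δ| = 90° − |44.1° − (17.1°)| = 90° − 27.0° = 63.0°.

63.0°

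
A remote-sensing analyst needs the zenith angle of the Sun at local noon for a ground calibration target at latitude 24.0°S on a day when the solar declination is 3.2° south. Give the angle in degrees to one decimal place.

At local solar noon the hour angle is zero, so the zenith angle is |φ − δ| = |-24.0° − (-3.2°)| = 20.8°.

20.8°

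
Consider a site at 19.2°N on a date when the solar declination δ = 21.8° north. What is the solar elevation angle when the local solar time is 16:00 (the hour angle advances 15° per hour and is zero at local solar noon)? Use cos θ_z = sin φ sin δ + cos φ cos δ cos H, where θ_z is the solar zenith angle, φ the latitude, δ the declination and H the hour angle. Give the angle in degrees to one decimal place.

34.1°

Hour angle H = 15° × (16 − 12) = 60.00°.
cos θ_z = sin(19.2°) sin(21.8°) + cos(19.2°) cos(21.8°) cos(60.00°) = 0.1221 + 0.4384 = 0.5605.
θ_z = arccos(0.5605) = 55.91°, so the elevation is 90° − 55.91° = 34.09°.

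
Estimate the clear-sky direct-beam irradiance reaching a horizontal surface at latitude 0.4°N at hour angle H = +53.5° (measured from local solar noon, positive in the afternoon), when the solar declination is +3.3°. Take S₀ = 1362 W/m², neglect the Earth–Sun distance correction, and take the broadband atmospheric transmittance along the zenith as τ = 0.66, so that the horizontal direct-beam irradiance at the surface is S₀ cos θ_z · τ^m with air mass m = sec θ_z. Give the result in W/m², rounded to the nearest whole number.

cos θ_z = sin φ sin δ + cos φ cos δ cos H = (0.0070)(0.0576) + (1.0000)(0.9983)(0.5948) = 0.5942.
Air mass m = 1/cos θ_z = 1/0.5942 = 1.683; τ^m = 0.66^1.683 = 0.4969.
Surface direct beam = 1362 × 0.5942 × 0.4969 = 402.14 W/m².

402 W/m²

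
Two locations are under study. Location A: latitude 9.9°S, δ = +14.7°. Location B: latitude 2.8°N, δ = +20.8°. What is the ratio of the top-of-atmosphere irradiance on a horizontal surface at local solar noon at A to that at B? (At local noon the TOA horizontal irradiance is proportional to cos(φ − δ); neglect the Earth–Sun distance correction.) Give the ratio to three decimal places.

A: cos θ_z = cos(-9.9° − (14.7°)) = 0.9092.
B: cos θ_z = cos(2.8° − (20.8°)) = 0.9511.
Ratio A/B = 0.9092 / 0.9511 = 0.9559.

0.956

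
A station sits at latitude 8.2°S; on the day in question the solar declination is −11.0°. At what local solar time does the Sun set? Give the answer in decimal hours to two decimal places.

cos H_s = −tan(-8.2°) · tan(-11.0°) = -0.0280, so H_s = arccos(-0.0280) = 91.60°.
Sunset is at 12 + H_s/15 = 12 + 6.107 = 18.107 h local solar time.

18.11 h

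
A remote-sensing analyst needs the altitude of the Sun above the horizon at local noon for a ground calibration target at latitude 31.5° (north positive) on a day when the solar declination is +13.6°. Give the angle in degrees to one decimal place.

72.1°

At local solar noon the hour angle is zero, so the elevation is 90° − |φ − δ| = 90° − |31.5° − (13.6°)| = 90° − 17.9° = 72.1°.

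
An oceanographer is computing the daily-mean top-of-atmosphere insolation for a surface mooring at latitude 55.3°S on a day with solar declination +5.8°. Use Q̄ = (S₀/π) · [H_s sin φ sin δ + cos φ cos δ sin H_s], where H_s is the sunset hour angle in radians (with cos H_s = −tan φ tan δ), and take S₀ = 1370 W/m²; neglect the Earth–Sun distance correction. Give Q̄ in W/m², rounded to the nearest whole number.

The sunset hour angle satisfies cos H_s = −tan φ tan δ = 0.1467, giving H_s = 81.56°. In radians, H_s = 1.4235.
H_s sin φ sin δ = 1.4235 × -0.8221 × 0.1011 = -0.1183.
cos φ cos δ sin H_s = 0.5693 × 0.9949 × 0.9892 = 0.5603.
Q̄ = (1370/π) × (-0.1183 + 0.5603) = 436.08 × 0.4420 = 192.75 W/m².

193 W/m²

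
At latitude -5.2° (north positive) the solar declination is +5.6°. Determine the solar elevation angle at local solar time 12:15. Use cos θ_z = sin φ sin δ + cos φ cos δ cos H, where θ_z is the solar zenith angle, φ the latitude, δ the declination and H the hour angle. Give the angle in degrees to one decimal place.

78.6°

Hour angle H = 15° × (12.25 − 12) = 3.75°.
With φ = -5.2°, δ = 5.6°, H = 3.75°: sin φ sin δ = -0.0088, cos φ cos δ cos H = 0.9890, so cos θ_z = 0.9802.
θ_z = arccos(0.9802) = 11.42°, so the elevation is 90° − 11.42° = 78.58°.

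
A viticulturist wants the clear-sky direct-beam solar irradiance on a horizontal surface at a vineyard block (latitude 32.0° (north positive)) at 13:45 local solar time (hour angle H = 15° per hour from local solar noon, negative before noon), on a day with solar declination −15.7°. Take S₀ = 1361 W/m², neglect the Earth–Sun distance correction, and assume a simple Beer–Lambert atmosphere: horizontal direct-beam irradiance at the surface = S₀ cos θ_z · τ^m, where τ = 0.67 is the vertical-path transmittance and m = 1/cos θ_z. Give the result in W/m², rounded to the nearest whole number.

Hour angle H = 15° × (13.75 − 12) = 26.25°.
cos θ_z = sin φ sin δ + cos φ cos δ cos H = (0.5299)(-0.2706) + (0.8480)(0.9627)(0.8969) = 0.5888.
Air mass m = 1/cos θ_z = 1/0.5888 = 1.698; τ^m = 0.67^1.698 = 0.5066.
Surface direct beam = 1361 × 0.5888 × 0.5066 = 405.97 W/m².

406 W/m²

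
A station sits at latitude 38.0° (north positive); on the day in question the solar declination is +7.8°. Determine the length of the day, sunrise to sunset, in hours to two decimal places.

cos H_s = −tan(38.0°) · tan(7.8°) = -0.1070, so H_s = arccos(-0.1070) = 96.14°.
Day length = 2 H_s / 15° h⁻¹ = 192.28° / 15 = 12.819 h.

12.82 hours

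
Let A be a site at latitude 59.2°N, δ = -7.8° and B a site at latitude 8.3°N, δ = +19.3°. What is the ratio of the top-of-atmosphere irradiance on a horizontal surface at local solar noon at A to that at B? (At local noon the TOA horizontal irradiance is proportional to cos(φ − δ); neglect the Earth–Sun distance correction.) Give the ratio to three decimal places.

A: cos θ_z = cos(59.2° − (-7.8°)) = 0.3907.
B: cos θ_z = cos(8.3° − (19.3°)) = 0.9816.
Ratio A/B = 0.3907 / 0.9816 = 0.3980.

0.398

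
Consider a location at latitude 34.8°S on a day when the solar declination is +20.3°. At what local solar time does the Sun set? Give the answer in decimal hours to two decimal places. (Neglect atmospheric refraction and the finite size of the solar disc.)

−tan φ tan δ = −(-0.6950)(0.3699) = 0.2571; H_s = arccos(0.2571) = 75.10°.
Sunset is at 12 + H_s/15 = 12 + 5.007 = 17.007 h local solar time.

17.01 h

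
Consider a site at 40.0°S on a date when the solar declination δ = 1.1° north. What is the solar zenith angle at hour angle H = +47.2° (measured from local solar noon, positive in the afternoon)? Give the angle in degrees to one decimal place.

cos θ_z = sin φ sin δ + cos φ cos δ cos H = (-0.6428)(0.0192) + (0.7660)(0.9998)(0.6794) = 0.5080.
θ_z = arccos(0.5080) = 59.47°.

59.5°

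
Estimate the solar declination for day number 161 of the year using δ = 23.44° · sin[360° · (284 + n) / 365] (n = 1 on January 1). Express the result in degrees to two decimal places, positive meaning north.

360 × (284 + 161) / 365 = 438.904°; sin(438.904°) = 0.9813.
δ = 23.44 × 0.9813 = 23.002° ≈ +23.00°.

+23.00°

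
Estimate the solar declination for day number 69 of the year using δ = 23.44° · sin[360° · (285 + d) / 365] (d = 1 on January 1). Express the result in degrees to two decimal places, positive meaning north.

-4.41°

360 × (285 + 69) / 365 = 349.151°; sin(349.151°) = -0.1882.
δ = 23.44 × -0.1882 = -4.411° ≈ -4.41°.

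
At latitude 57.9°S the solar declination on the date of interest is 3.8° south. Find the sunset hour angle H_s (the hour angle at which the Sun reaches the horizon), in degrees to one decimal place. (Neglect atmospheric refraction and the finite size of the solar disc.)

−tan φ tan δ = −(-1.5941)(-0.0664) = -0.1058; H_s = arccos(-0.1058) = 96.07°.

96.1°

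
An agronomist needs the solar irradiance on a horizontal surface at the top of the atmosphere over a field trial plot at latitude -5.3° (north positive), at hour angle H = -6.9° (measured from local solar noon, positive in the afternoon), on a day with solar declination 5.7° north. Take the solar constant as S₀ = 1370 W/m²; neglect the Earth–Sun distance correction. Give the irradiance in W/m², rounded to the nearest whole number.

cos θ_z = sin φ sin δ + cos φ cos δ cos H = (-0.0924)(0.0993) + (0.9957)(0.9951)(0.9928) = 0.9745.
Top-of-atmosphere irradiance = S₀ cos θ_z = 1370 × 0.9745 = 1335.07 W/m².

1335 W/m²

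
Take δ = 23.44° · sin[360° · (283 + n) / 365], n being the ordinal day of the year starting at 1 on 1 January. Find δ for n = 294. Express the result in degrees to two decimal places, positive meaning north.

-11.40°

360 × (283 + 294) / 365 = 569.096°; sin(569.096°) = -0.4863.
δ = 23.44 × -0.4863 = -11.399° ≈ -11.40°.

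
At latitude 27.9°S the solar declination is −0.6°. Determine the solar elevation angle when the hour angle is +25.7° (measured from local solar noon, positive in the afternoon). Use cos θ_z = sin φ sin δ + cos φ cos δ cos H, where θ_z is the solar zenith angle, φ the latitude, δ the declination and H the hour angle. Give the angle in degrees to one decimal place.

53.2°

cos θ_z = sin(-27.9°) sin(-0.6°) + cos(-27.9°) cos(-0.6°) cos(25.70°) = 0.0049 + 0.7963 = 0.8012.
θ_z = arccos(0.8012) = 36.76°, so the elevation is 90° − 36.76° = 53.24°.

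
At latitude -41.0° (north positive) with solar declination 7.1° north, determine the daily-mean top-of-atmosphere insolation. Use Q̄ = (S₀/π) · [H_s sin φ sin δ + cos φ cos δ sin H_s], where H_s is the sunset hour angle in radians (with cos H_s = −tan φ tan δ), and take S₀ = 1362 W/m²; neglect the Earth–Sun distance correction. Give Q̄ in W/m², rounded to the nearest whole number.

271 W/m²

The sunset hour angle satisfies cos H_s = −tan φ tan δ = 0.1083, giving H_s = 83.78°. In radians, H_s = 1.4622.
H_s sin φ sin δ = 1.4622 × -0.6561 × 0.1236 = -0.1186.
cos φ cos δ sin H_s = 0.7547 × 0.9923 × 0.9941 = 0.7445.
Q̄ = (1362/π) × (-0.1186 + 0.7445) = 433.54 × 0.6259 = 271.35 W/m².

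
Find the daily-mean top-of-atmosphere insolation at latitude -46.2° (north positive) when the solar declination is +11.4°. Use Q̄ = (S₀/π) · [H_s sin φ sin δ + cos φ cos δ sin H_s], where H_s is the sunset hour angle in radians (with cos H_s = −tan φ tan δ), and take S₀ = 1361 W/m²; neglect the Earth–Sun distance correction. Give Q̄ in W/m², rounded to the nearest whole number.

203 W/m²

cos H_s = −tan(-46.2°) · tan(11.4°) = 0.2103, so H_s = arccos(0.2103) = 77.86°. In radians, H_s = 1.3589.
H_s sin φ sin δ = 1.3589 × -0.7218 × 0.1977 = -0.1939.
cos φ cos δ sin H_s = 0.6921 × 0.9803 × 0.9776 = 0.6633.
Q̄ = (1361/π) × (-0.1939 + 0.6633) = 433.22 × 0.4694 = 203.35 W/m².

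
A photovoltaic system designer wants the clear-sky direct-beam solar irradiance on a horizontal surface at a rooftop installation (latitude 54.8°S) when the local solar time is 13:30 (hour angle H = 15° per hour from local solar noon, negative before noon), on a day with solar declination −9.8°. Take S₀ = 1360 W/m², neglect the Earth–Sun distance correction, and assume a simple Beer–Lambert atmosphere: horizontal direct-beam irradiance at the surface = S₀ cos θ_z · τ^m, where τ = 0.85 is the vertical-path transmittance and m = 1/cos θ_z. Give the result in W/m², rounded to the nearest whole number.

707 W/m²

Hour angle H = 15° × (13.5 − 12) = 22.50°.
cos θ_z = sin φ sin δ + cos φ cos δ cos H = (-0.8171)(-0.1702) + (0.5764)(0.9854)(0.9239) = 0.6638.
Air mass m = 1/cos θ_z = 1/0.6638 = 1.506; τ^m = 0.85^1.506 = 0.7829.
Surface direct beam = 1360 × 0.6638 × 0.7829 = 706.78 W/m².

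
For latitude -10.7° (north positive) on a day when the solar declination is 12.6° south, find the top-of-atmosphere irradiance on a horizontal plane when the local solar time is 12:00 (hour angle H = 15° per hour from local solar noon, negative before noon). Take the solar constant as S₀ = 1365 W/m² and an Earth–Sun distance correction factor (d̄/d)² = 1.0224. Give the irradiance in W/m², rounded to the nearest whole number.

1395 W/m²

Hour angle H = 15° × (12 − 12) = 0.00°.
cos θ_z = sin(-10.7°) sin(-12.6°) + cos(-10.7°) cos(-12.6°) cos(0.00°) = 0.0405 + 0.9589 = 0.9994.
Top-of-atmosphere irradiance = S₀ (d̄/d)² cos θ_z = 1365 × 1.0224 × 0.9994 = 1394.74 W/m².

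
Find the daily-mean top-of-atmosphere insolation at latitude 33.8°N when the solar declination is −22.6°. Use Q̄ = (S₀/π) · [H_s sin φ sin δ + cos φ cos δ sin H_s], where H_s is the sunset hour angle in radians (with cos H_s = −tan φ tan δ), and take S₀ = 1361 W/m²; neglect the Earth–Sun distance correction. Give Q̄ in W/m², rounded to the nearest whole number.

The sunset hour angle satisfies cos H_s = −tan φ tan δ = 0.2787, giving H_s = 73.82°. In radians, H_s = 1.2884.
H_s sin φ sin δ = 1.2884 × 0.5563 × -0.3843 = -0.2754.
cos φ cos δ sin H_s = 0.8310 × 0.9232 × 0.9604 = 0.7368.
Q̄ = (1361/π) × (-0.2754 + 0.7368) = 433.22 × 0.4614 = 199.89 W/m².

200 W/m²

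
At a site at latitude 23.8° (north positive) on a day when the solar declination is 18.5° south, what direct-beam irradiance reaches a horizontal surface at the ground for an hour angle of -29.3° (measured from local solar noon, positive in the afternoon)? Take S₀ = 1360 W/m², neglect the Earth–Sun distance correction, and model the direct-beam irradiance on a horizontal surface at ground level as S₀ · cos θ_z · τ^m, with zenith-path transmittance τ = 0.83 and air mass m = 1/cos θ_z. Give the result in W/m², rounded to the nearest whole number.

636 W/m²

With φ = 23.8°, δ = -18.5°, H = -29.30°: sin φ sin δ = -0.1280, cos φ cos δ cos H = 0.7567, so cos θ_z = 0.6287.
Air mass m = 1/cos θ_z = 1/0.6287 = 1.591; τ^m = 0.83^1.591 = 0.7435.
Surface direct beam = 1360 × 0.6287 × 0.7435 = 635.72 W/m².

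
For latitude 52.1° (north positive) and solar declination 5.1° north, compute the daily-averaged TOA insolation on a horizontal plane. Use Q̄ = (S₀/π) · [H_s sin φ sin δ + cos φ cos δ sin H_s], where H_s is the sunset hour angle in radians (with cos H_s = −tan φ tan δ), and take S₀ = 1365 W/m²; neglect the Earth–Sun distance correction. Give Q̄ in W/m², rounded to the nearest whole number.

The sunset hour angle satisfies cos H_s = −tan φ tan δ = -0.1146, giving H_s = 96.58°. In radians, H_s = 1.6856.
H_s sin φ sin δ = 1.6856 × 0.7891 × 0.0889 = 0.1182.
cos φ cos δ sin H_s = 0.6143 × 0.9960 × 0.9934 = 0.6078.
Q̄ = (1365/π) × (0.1182 + 0.6078) = 434.49 × 0.7260 = 315.44 W/m².

315 W/m²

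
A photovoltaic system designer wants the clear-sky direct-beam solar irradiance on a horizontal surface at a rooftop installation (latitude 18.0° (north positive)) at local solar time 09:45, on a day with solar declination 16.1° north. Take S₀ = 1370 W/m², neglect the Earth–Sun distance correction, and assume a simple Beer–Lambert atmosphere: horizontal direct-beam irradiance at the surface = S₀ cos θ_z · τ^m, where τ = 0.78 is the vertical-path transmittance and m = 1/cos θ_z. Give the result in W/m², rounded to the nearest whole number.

Hour angle H = 15° × (9.75 − 12) = -33.75°.
With φ = 18.0°, δ = 16.1°, H = -33.75°: sin φ sin δ = 0.0857, cos φ cos δ cos H = 0.7598, so cos θ_z = 0.8455.
Air mass m = 1/cos θ_z = 1/0.8455 = 1.183; τ^m = 0.78^1.183 = 0.7453.
Surface direct beam = 1370 × 0.8455 × 0.7453 = 863.31 W/m².

863 W/m²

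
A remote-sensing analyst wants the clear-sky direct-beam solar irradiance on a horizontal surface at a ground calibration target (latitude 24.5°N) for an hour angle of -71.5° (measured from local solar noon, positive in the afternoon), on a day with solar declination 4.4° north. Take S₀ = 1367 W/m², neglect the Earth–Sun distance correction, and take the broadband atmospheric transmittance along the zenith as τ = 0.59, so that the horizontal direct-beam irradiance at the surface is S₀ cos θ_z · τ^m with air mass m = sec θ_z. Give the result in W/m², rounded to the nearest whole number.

84 W/m²

cos θ_z = sin φ sin δ + cos φ cos δ cos H = (0.4147)(0.0767) + (0.9100)(0.9971)(0.3173) = 0.3197.
Air mass m = 1/cos θ_z = 1/0.3197 = 3.128; τ^m = 0.59^3.128 = 0.1920.
Surface direct beam = 1367 × 0.3197 × 0.1920 = 83.91 W/m².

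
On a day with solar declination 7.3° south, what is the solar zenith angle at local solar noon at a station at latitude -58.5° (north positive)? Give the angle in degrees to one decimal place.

51.2°

At local solar noon the hour angle is zero, so the zenith angle is |φ − δ| = |-58.5° − (-7.3°)| = 51.2°.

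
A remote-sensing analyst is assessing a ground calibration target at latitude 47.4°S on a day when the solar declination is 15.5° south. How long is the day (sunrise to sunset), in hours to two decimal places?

cos H_s = −tan(-47.4°) · tan(-15.5°) = -0.3016, so H_s = arccos(-0.3016) = 107.55°.
Day length = 2 H_s / 15° h⁻¹ = 215.10° / 15 = 14.340 h.

14.34 hours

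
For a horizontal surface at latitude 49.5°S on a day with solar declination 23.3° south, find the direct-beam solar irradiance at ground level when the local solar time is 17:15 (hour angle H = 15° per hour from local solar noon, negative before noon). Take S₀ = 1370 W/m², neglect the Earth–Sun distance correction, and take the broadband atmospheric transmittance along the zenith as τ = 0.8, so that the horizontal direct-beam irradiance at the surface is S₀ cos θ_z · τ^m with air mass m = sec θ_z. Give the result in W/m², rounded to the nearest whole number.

335 W/m²

Hour angle H = 15° × (17.25 − 12) = 78.75°.
cos θ_z = sin φ sin δ + cos φ cos δ cos H = (-0.7604)(-0.3955) + (0.6494)(0.9184)(0.1951) = 0.4171.
Air mass m = 1/cos θ_z = 1/0.4171 = 2.398; τ^m = 0.8^2.398 = 0.5856.
Surface direct beam = 1370 × 0.4171 × 0.5856 = 334.63 W/m².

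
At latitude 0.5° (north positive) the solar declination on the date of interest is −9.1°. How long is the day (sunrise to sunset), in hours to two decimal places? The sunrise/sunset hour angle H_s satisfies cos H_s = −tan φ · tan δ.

The sunset hour angle satisfies cos H_s = −tan φ tan δ = 0.0014, giving H_s = 89.92°.
Day length = 2 H_s / 15° h⁻¹ = 179.84° / 15 = 11.989 h.

11.99 hours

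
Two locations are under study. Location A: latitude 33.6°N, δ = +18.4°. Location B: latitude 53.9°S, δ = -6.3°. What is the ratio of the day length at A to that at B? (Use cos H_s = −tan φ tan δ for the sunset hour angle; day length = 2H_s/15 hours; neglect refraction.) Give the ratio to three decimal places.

A: H_s = arccos(−tan 33.6° · tan 18.4°) = 102.77°, so 2H_s/15 = 13.7027 h.
B: H_s = arccos(−tan -53.9° · tan -6.3°) = 98.71°, so 2H_s/15 = 13.1613 h.
Ratio A/B = 13.7027 / 13.1613 = 1.0411.

1.041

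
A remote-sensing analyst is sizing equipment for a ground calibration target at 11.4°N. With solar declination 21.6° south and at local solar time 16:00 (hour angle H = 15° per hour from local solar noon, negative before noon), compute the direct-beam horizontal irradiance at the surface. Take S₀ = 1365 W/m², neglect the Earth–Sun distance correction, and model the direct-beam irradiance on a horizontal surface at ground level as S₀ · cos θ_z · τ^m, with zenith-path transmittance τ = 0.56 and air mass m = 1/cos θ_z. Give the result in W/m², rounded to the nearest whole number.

Hour angle H = 15° × (16 − 12) = 60.00°.
cos θ_z = sin φ sin δ + cos φ cos δ cos H = (0.1977)(-0.3681) + (0.9803)(0.9298)(0.5000) = 0.3830.
Air mass m = 1/cos θ_z = 1/0.3830 = 2.611; τ^m = 0.56^2.611 = 0.2200.
Surface direct beam = 1365 × 0.3830 × 0.2200 = 115.01 W/m².

115 W/m²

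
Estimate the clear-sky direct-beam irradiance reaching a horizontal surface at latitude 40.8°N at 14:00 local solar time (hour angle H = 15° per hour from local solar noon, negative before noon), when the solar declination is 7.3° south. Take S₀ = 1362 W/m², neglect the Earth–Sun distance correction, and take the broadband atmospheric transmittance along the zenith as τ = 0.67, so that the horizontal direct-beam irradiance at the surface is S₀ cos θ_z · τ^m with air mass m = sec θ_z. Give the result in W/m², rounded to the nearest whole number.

381 W/m²

Hour angle H = 15° × (14 − 12) = 30.00°.
cos θ_z = sin(40.8°) sin(-7.3°) + cos(40.8°) cos(-7.3°) cos(30.00°) = -0.0830 + 0.6503 = 0.5673.
Air mass m = 1/cos θ_z = 1/0.5673 = 1.763; τ^m = 0.67^1.763 = 0.4936.
Surface direct beam = 1362 × 0.5673 × 0.4936 = 381.39 W/m².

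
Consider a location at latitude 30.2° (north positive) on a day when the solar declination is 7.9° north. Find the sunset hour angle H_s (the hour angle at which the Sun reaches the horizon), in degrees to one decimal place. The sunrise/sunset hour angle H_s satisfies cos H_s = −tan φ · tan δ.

−tan φ tan δ = −(0.5820)(0.1388) = -0.0808; H_s = arccos(-0.0808) = 94.63°.

94.6°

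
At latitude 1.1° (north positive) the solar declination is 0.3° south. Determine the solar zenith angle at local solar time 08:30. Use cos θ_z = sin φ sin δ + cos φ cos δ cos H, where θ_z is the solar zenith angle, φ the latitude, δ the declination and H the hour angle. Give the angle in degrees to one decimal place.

52.5°

Hour angle H = 15° × (8.5 − 12) = -52.50°.
With φ = 1.1°, δ = -0.3°, H = -52.50°: sin φ sin δ = -0.0001, cos φ cos δ cos H = 0.6086, so cos θ_z = 0.6085.
θ_z = arccos(0.6085) = 52.52°.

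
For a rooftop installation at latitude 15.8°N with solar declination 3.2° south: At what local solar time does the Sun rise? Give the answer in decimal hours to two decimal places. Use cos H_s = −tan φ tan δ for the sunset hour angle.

−tan φ tan δ = −(0.2830)(-0.0559) = 0.0158; H_s = arccos(0.0158) = 89.09°.
Sunrise is at 12 − H_s/15 = 12 − 5.939 = 6.061 h local solar time.

6.06 h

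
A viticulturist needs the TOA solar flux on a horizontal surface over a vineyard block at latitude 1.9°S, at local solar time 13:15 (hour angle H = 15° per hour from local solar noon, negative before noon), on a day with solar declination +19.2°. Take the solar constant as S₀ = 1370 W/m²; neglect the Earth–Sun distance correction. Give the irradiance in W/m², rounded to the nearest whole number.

Hour angle H = 15° × (13.25 − 12) = 18.75°.
cos θ_z = sin(-1.9°) sin(19.2°) + cos(-1.9°) cos(19.2°) cos(18.75°) = -0.0109 + 0.8938 = 0.8829.
Top-of-atmosphere irradiance = S₀ cos θ_z = 1370 × 0.8829 = 1209.57 W/m².

1210 W/m²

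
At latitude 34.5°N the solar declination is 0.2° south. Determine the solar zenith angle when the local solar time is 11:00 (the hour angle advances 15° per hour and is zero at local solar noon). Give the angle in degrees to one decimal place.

37.4°

Hour angle H = 15° × (11 − 12) = -15.00°.
cos θ_z = sin(34.5°) sin(-0.2°) + cos(34.5°) cos(-0.2°) cos(-15.00°) = -0.0020 + 0.7960 = 0.7940.
θ_z = arccos(0.7940) = 37.44°.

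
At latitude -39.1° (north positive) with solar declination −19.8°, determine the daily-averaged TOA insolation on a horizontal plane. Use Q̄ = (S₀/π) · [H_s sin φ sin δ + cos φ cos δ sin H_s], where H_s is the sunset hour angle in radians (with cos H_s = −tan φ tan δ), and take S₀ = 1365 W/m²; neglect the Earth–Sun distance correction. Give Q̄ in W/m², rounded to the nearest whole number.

The sunset hour angle satisfies cos H_s = −tan φ tan δ = -0.2926, giving H_s = 107.01°. In radians, H_s = 1.8677.
H_s sin φ sin δ = 1.8677 × -0.6307 × -0.3387 = 0.3990.
cos φ cos δ sin H_s = 0.7760 × 0.9409 × 0.9562 = 0.6982.
Q̄ = (1365/π) × (0.3990 + 0.6982) = 434.49 × 1.0972 = 476.72 W/m².

477 W/m²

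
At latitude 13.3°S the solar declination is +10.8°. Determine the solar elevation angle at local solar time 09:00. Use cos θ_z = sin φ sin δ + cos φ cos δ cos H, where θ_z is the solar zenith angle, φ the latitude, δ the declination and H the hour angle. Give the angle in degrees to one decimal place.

Hour angle H = 15° × (9 − 12) = -45.00°.
With φ = -13.3°, δ = 10.8°, H = -45.00°: sin φ sin δ = -0.0431, cos φ cos δ cos H = 0.6760, so cos θ_z = 0.6329.
θ_z = arccos(0.6329) = 50.74°, so the elevation is 90° − 50.74° = 39.26°.

39.3°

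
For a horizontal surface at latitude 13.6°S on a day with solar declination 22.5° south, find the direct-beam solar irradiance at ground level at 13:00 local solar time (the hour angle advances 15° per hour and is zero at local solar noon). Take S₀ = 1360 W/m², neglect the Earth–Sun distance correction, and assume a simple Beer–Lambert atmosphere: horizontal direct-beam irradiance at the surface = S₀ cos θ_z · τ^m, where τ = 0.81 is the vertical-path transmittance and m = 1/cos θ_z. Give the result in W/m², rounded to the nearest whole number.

1045 W/m²

Hour angle H = 15° × (13 − 12) = 15.00°.
With φ = -13.6°, δ = -22.5°, H = 15.00°: sin φ sin δ = 0.0900, cos φ cos δ cos H = 0.8674, so cos θ_z = 0.9574.
Air mass m = 1/cos θ_z = 1/0.9574 = 1.044; τ^m = 0.81^1.044 = 0.8025.
Surface direct beam = 1360 × 0.9574 × 0.8025 = 1044.91 W/m².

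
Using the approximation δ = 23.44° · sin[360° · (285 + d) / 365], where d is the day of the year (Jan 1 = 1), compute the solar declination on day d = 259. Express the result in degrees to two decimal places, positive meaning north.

360 × (285 + 259) / 365 = 536.548°; sin(536.548°) = 0.0602.
δ = 23.44 × 0.0602 = 1.411° ≈ +1.41°.

+1.41°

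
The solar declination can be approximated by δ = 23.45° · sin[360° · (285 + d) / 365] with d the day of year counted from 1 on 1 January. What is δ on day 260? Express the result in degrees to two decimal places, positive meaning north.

+1.01°

360 × (285 + 260) / 365 = 537.534°; sin(537.534°) = 0.0430.
δ = 23.45 × 0.0430 = 1.008° ≈ +1.01°.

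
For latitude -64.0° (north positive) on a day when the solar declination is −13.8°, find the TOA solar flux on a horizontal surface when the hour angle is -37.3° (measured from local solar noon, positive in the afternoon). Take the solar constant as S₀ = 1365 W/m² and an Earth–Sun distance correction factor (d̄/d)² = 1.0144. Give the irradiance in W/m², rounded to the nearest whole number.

cos θ_z = sin(-64.0°) sin(-13.8°) + cos(-64.0°) cos(-13.8°) cos(-37.30°) = 0.2144 + 0.3386 = 0.5530.
Top-of-atmosphere irradiance = S₀ (d̄/d)² cos θ_z = 1365 × 1.0144 × 0.5530 = 765.71 W/m².

766 W/m²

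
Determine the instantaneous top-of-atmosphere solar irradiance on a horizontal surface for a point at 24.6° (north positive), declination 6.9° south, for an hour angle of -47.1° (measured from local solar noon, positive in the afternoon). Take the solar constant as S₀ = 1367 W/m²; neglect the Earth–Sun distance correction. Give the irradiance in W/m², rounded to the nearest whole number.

With φ = 24.6°, δ = -6.9°, H = -47.10°: sin φ sin δ = -0.0500, cos φ cos δ cos H = 0.6145, so cos θ_z = 0.5645.
Top-of-atmosphere irradiance = S₀ cos θ_z = 1367 × 0.5645 = 771.67 W/m².

772 W/m²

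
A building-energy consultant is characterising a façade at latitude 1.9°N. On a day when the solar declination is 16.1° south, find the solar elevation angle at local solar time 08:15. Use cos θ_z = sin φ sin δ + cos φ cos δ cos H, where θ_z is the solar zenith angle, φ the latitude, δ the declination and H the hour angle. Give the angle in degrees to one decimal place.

31.6°

Hour angle H = 15° × (8.25 − 12) = -56.25°.
cos θ_z = sin(1.9°) sin(-16.1°) + cos(1.9°) cos(-16.1°) cos(-56.25°) = -0.0092 + 0.5335 = 0.5243.
θ_z = arccos(0.5243) = 58.38°, so the elevation is 90° − 58.38° = 31.62°.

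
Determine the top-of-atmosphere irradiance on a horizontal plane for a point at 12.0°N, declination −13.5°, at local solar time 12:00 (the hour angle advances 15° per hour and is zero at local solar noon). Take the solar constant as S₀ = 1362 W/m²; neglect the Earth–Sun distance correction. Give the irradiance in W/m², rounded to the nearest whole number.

1229 W/m²

Hour angle H = 15° × (12 − 12) = 0.00°.
With φ = 12.0°, δ = -13.5°, H = 0.00°: sin φ sin δ = -0.0485, cos φ cos δ cos H = 0.9511, so cos θ_z = 0.9026.
Top-of-atmosphere irradiance = S₀ cos θ_z = 1362 × 0.9026 = 1229.34 W/m².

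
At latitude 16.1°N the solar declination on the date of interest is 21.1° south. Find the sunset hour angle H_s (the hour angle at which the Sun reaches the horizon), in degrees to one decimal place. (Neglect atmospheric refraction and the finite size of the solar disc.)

cos H_s = −tan(16.1°) · tan(-21.1°) = 0.1114, so H_s = arccos(0.1114) = 83.60°.

83.6°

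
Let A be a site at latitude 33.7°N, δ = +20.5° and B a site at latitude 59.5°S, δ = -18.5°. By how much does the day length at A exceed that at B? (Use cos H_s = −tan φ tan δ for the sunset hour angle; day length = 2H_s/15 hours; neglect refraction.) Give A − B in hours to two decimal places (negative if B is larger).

A: H_s = arccos(−tan 33.7° · tan 20.5°) = 104.44°, so 2H_s/15 = 13.9253 h.
B: H_s = arccos(−tan -59.5° · tan -18.5°) = 124.61°, so 2H_s/15 = 16.6147 h.
A − B = 13.9253 − 16.6147 = -2.6894 h.

-2.69 h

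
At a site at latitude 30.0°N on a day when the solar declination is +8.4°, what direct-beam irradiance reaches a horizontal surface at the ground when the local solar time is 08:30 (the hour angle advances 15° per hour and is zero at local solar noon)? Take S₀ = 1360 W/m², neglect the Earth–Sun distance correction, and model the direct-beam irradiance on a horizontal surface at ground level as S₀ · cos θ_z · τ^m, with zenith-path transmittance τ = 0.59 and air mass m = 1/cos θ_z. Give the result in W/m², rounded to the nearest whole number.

Hour angle H = 15° × (8.5 − 12) = -52.50°.
cos θ_z = sin(30.0°) sin(8.4°) + cos(30.0°) cos(8.4°) cos(-52.50°) = 0.0730 + 0.5215 = 0.5945.
Air mass m = 1/cos θ_z = 1/0.5945 = 1.682; τ^m = 0.59^1.682 = 0.4117.
Surface direct beam = 1360 × 0.5945 × 0.4117 = 332.87 W/m².

333 W/m²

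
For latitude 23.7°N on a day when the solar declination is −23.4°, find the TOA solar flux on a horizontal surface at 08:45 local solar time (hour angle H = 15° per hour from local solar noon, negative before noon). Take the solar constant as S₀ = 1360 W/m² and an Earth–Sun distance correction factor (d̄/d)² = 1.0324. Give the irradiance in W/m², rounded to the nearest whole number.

Hour angle H = 15° × (8.75 − 12) = -48.75°.
With φ = 23.7°, δ = -23.4°, H = -48.75°: sin φ sin δ = -0.1596, cos φ cos δ cos H = 0.5541, so cos θ_z = 0.3945.
Top-of-atmosphere irradiance = S₀ (d̄/d)² cos θ_z = 1360 × 1.0324 × 0.3945 = 553.90 W/m².

554 W/m²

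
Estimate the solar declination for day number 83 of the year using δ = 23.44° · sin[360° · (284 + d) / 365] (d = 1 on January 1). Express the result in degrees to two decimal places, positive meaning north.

360 × (284 + 83) / 365 = 361.973°; sin(361.973°) = 0.0344.
δ = 23.44 × 0.0344 = 0.806° ≈ +0.81°.

+0.81°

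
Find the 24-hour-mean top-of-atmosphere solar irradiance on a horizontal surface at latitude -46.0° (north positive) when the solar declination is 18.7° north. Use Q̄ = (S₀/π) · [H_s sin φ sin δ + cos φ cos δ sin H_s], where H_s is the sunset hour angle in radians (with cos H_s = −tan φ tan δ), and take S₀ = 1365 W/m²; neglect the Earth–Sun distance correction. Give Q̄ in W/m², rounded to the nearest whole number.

−tan φ tan δ = −(-1.0355)(0.3385) = 0.3505; H_s = arccos(0.3505) = 69.48°. In radians, H_s = 1.2127.
H_s sin φ sin δ = 1.2127 × -0.7193 × 0.3206 = -0.2797.
cos φ cos δ sin H_s = 0.6947 × 0.9472 × 0.9366 = 0.6163.
Q̄ = (1365/π) × (-0.2797 + 0.6163) = 434.49 × 0.3366 = 146.25 W/m².

146 W/m²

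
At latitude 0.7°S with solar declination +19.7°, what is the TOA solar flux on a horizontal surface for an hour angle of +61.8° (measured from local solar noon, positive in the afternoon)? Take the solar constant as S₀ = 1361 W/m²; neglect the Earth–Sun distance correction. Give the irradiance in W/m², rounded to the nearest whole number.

cos θ_z = sin(-0.7°) sin(19.7°) + cos(-0.7°) cos(19.7°) cos(61.80°) = -0.0041 + 0.4449 = 0.4408.
Top-of-atmosphere irradiance = S₀ cos θ_z = 1361 × 0.4408 = 599.93 W/m².

600 W/m²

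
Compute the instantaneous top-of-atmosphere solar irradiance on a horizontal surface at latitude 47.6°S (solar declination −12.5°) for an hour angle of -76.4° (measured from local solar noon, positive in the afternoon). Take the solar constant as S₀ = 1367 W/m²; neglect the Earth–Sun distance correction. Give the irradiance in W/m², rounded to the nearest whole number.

cos θ_z = sin(-47.6°) sin(-12.5°) + cos(-47.6°) cos(-12.5°) cos(-76.40°) = 0.1598 + 0.1548 = 0.3146.
Top-of-atmosphere irradiance = S₀ cos θ_z = 1367 × 0.3146 = 430.06 W/m².

430 W/m²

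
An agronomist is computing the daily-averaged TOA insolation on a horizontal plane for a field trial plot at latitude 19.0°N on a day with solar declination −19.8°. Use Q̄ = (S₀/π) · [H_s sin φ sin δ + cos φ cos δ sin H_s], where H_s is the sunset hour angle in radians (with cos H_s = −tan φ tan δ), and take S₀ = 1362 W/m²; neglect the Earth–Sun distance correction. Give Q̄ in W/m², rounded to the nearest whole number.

314 W/m²

cos H_s = −tan(19.0°) · tan(-19.8°) = 0.1240, so H_s = arccos(0.1240) = 82.88°. In radians, H_s = 1.4465.
H_s sin φ sin δ = 1.4465 × 0.3256 × -0.3387 = -0.1595.
cos φ cos δ sin H_s = 0.9455 × 0.9409 × 0.9923 = 0.8828.
Q̄ = (1362/π) × (-0.1595 + 0.8828) = 433.54 × 0.7233 = 313.58 W/m².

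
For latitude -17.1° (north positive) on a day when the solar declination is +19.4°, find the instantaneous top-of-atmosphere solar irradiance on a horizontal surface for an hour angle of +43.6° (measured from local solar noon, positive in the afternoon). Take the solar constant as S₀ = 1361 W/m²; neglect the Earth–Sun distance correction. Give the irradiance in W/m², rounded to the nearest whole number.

cos θ_z = sin(-17.1°) sin(19.4°) + cos(-17.1°) cos(19.4°) cos(43.60°) = -0.0977 + 0.6529 = 0.5552.
Top-of-atmosphere irradiance = S₀ cos θ_z = 1361 × 0.5552 = 755.63 W/m².

756 W/m²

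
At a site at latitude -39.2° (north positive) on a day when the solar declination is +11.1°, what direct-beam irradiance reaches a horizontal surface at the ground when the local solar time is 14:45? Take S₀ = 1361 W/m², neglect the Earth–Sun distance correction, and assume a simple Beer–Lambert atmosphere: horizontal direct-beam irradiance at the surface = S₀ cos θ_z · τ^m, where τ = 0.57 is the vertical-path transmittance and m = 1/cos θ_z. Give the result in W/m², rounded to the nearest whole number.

176 W/m²

Hour angle H = 15° × (14.75 − 12) = 41.25°.
With φ = -39.2°, δ = 11.1°, H = 41.25°: sin φ sin δ = -0.1217, cos φ cos δ cos H = 0.5717, so cos θ_z = 0.4500.
Air mass m = 1/cos θ_z = 1/0.4500 = 2.222; τ^m = 0.57^2.222 = 0.2868.
Surface direct beam = 1361 × 0.4500 × 0.2868 = 175.65 W/m².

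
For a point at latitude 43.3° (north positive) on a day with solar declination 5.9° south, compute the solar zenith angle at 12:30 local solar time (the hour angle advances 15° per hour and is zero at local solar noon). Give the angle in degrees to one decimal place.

49.7°

Hour angle H = 15° × (12.5 − 12) = 7.50°.
cos θ_z = sin φ sin δ + cos φ cos δ cos H = (0.6858)(-0.1028) + (0.7278)(0.9947)(0.9914) = 0.6472.
θ_z = arccos(0.6472) = 49.67°.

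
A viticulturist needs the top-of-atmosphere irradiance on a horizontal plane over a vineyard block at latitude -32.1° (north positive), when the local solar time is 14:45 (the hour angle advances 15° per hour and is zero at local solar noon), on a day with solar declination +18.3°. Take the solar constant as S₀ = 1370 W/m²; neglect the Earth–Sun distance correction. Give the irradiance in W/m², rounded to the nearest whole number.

Hour angle H = 15° × (14.75 − 12) = 41.25°.
cos θ_z = sin(-32.1°) sin(18.3°) + cos(-32.1°) cos(18.3°) cos(41.25°) = -0.1669 + 0.6047 = 0.4378.
Top-of-atmosphere irradiance = S₀ cos θ_z = 1370 × 0.4378 = 599.79 W/m².

600 W/m²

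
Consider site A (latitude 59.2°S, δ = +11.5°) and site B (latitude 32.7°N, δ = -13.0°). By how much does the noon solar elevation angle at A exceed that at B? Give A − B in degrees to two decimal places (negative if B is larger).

A: 90° − |-59.2 − (11.5)| = 19.30°.
B: 90° − |32.7 − (-13.0)| = 44.30°.
A − B = 19.30 − 44.30 = -25.00°.

-25.00°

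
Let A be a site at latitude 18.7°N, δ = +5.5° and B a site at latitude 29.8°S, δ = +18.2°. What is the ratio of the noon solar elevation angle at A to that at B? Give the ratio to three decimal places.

A: 90° − |18.7 − (5.5)| = 76.80°.
B: 90° − |-29.8 − (18.2)| = 42.00°.
Ratio A/B = 76.8000 / 42.0000 = 1.8286.

1.829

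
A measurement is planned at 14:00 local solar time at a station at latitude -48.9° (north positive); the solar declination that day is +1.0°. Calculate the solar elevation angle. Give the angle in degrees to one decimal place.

Hour angle H = 15° × (14 − 12) = 30.00°.
cos θ_z = sin(-48.9°) sin(1.0°) + cos(-48.9°) cos(1.0°) cos(30.00°) = -0.0132 + 0.5692 = 0.5560.
θ_z = arccos(0.5560) = 56.22°, so the elevation is 90° − 56.22° = 33.78°.

33.8°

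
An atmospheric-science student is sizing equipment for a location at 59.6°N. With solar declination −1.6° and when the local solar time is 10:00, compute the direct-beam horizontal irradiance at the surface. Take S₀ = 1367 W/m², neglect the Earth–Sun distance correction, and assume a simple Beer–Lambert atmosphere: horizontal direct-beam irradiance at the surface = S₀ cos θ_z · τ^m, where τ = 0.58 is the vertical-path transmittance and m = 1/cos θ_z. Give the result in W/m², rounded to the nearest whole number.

152 W/m²

Hour angle H = 15° × (10 − 12) = -30.00°.
With φ = 59.6°, δ = -1.6°, H = -30.00°: sin φ sin δ = -0.0241, cos φ cos δ cos H = 0.4381, so cos θ_z = 0.4140.
Air mass m = 1/cos θ_z = 1/0.4140 = 2.415; τ^m = 0.58^2.415 = 0.2683.
Surface direct beam = 1367 × 0.4140 × 0.2683 = 151.84 W/m².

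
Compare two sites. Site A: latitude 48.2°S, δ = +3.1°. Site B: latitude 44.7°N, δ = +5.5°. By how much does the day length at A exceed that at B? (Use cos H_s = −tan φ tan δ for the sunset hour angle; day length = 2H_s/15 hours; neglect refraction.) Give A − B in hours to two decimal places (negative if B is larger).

-1.19 h

A: H_s = arccos(−tan -48.2° · tan 3.1°) = 86.53°, so 2H_s/15 = 11.5373 h.
B: H_s = arccos(−tan 44.7° · tan 5.5°) = 95.47°, so 2H_s/15 = 12.7293 h.
A − B = 11.5373 − 12.7293 = -1.1920 h.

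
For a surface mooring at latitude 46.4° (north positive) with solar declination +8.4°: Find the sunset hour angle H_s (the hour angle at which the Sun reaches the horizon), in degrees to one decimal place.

98.9°

The sunset hour angle satisfies cos H_s = −tan φ tan δ = -0.1551, giving H_s = 98.92°.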